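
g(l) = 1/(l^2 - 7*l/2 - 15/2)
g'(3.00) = -0.03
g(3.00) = -0.11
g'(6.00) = -0.15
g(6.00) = 0.13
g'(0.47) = 0.03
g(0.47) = -0.11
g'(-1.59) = 18.99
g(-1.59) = 1.69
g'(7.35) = -0.03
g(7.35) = 0.05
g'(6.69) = -0.05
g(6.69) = 0.07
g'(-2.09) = 0.44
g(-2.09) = 0.24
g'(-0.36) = 0.11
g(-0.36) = -0.16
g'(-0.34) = 0.11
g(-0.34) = -0.16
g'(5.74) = -0.28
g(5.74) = 0.19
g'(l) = (7/2 - 2*l)/(l^2 - 7*l/2 - 15/2)^2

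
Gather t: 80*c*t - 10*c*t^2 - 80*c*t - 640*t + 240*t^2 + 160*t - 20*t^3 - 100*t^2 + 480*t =-20*t^3 + t^2*(140 - 10*c)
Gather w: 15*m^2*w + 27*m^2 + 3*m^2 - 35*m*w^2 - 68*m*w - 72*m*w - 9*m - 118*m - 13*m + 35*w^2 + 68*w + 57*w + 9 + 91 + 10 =30*m^2 - 140*m + w^2*(35 - 35*m) + w*(15*m^2 - 140*m + 125) + 110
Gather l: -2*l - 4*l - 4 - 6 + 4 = -6*l - 6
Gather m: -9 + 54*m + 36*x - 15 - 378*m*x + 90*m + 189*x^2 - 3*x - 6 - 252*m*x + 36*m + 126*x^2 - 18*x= m*(180 - 630*x) + 315*x^2 + 15*x - 30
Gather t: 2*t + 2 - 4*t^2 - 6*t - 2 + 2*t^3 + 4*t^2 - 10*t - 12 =2*t^3 - 14*t - 12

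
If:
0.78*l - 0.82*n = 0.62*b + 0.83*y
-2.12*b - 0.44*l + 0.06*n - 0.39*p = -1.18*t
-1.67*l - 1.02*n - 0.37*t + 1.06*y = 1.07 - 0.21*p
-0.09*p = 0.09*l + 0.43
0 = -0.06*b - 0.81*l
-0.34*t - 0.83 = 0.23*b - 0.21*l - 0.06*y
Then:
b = -0.30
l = 0.02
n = -0.52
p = -4.80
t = -2.09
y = 0.76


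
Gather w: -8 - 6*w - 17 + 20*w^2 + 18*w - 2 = 20*w^2 + 12*w - 27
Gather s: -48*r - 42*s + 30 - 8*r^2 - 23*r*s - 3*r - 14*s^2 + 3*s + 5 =-8*r^2 - 51*r - 14*s^2 + s*(-23*r - 39) + 35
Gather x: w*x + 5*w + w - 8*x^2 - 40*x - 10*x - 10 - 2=6*w - 8*x^2 + x*(w - 50) - 12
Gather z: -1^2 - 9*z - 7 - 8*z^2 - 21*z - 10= -8*z^2 - 30*z - 18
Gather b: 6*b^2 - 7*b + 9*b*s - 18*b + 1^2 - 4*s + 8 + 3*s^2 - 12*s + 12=6*b^2 + b*(9*s - 25) + 3*s^2 - 16*s + 21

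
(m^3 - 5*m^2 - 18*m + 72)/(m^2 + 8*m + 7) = (m^3 - 5*m^2 - 18*m + 72)/(m^2 + 8*m + 7)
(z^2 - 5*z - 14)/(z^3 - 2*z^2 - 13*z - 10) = (z - 7)/(z^2 - 4*z - 5)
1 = 1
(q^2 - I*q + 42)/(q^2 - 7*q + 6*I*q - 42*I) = (q - 7*I)/(q - 7)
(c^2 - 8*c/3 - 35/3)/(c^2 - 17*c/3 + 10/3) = (3*c + 7)/(3*c - 2)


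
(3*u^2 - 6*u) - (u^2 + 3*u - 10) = 2*u^2 - 9*u + 10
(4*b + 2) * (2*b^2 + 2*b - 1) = 8*b^3 + 12*b^2 - 2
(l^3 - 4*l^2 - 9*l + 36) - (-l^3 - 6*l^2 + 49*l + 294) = 2*l^3 + 2*l^2 - 58*l - 258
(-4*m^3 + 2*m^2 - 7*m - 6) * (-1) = 4*m^3 - 2*m^2 + 7*m + 6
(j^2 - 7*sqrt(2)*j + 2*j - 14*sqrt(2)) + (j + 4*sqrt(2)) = j^2 - 7*sqrt(2)*j + 3*j - 10*sqrt(2)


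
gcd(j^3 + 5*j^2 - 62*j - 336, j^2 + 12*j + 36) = j + 6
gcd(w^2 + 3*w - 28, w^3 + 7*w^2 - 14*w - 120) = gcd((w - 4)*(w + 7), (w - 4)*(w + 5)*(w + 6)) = w - 4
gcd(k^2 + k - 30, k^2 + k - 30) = k^2 + k - 30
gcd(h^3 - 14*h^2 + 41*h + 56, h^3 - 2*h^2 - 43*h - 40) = h^2 - 7*h - 8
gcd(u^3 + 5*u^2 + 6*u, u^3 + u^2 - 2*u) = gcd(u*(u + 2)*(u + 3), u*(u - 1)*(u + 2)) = u^2 + 2*u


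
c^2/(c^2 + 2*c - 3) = c^2/(c^2 + 2*c - 3)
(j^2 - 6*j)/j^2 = (j - 6)/j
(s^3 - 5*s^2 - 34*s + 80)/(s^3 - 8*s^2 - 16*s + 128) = (s^2 + 3*s - 10)/(s^2 - 16)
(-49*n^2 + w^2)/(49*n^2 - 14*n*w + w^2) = (7*n + w)/(-7*n + w)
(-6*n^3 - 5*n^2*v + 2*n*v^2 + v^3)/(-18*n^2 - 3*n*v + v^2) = (-2*n^2 - n*v + v^2)/(-6*n + v)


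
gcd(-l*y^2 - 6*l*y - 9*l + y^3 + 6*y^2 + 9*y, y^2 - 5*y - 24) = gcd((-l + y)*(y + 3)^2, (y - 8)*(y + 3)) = y + 3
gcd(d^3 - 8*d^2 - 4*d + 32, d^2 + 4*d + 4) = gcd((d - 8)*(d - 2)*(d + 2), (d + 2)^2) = d + 2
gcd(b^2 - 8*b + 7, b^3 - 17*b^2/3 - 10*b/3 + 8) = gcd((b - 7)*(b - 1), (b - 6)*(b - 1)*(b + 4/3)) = b - 1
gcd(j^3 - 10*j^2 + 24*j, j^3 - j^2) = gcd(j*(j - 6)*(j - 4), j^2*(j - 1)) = j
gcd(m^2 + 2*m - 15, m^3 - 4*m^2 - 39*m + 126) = m - 3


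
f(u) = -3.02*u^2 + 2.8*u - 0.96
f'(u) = 2.8 - 6.04*u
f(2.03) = -7.72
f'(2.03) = -9.46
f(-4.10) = -63.21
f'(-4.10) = 27.56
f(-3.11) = -38.88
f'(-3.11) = 21.58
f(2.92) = -18.53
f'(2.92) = -14.84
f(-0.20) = -1.64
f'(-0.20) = 4.01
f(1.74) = -5.23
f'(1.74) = -7.71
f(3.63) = -30.59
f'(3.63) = -19.13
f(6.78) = -120.80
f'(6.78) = -38.15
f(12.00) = -402.24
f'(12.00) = -69.68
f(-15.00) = -722.46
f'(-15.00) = 93.40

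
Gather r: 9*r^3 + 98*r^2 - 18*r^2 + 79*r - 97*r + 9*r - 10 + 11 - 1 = 9*r^3 + 80*r^2 - 9*r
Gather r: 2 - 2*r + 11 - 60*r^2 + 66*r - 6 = -60*r^2 + 64*r + 7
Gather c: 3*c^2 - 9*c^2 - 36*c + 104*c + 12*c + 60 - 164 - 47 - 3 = -6*c^2 + 80*c - 154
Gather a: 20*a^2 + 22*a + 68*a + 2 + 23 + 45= 20*a^2 + 90*a + 70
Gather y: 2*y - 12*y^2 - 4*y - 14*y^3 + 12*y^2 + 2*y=-14*y^3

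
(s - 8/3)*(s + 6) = s^2 + 10*s/3 - 16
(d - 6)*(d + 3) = d^2 - 3*d - 18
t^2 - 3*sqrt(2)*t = t*(t - 3*sqrt(2))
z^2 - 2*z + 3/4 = (z - 3/2)*(z - 1/2)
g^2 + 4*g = g*(g + 4)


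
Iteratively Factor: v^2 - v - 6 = (v - 3)*(v + 2)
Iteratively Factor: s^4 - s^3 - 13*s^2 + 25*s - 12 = (s - 1)*(s^3 - 13*s + 12) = (s - 1)^2*(s^2 + s - 12) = (s - 3)*(s - 1)^2*(s + 4)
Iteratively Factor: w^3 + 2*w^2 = (w)*(w^2 + 2*w) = w*(w + 2)*(w)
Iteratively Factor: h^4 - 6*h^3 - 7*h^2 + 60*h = (h - 4)*(h^3 - 2*h^2 - 15*h) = h*(h - 4)*(h^2 - 2*h - 15) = h*(h - 4)*(h + 3)*(h - 5)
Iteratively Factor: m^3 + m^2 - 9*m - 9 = (m + 3)*(m^2 - 2*m - 3) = (m - 3)*(m + 3)*(m + 1)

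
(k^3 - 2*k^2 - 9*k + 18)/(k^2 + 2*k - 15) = (k^2 + k - 6)/(k + 5)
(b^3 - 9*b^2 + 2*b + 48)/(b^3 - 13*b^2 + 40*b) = (b^2 - b - 6)/(b*(b - 5))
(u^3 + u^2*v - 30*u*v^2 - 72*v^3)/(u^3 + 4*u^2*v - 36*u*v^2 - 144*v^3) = (u + 3*v)/(u + 6*v)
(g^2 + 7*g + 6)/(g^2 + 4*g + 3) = (g + 6)/(g + 3)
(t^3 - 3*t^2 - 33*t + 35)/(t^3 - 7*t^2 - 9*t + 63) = (t^2 + 4*t - 5)/(t^2 - 9)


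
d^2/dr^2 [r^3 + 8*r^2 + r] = 6*r + 16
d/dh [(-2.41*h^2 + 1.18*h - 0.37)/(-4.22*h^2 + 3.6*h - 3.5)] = (-3.6964*h^2 + 13.7472*h - 2.798)/(17.8084*h^4 - 30.384*h^3 + 42.5*h^2 - 25.2*h + 12.25)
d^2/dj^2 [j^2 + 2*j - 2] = 2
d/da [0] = 0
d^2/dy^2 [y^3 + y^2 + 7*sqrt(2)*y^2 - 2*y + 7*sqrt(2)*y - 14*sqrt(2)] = 6*y + 2 + 14*sqrt(2)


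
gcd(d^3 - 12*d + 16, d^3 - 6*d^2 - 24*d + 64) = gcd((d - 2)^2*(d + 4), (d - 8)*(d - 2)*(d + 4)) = d^2 + 2*d - 8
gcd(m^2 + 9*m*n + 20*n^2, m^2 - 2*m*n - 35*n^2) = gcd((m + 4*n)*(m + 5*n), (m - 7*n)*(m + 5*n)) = m + 5*n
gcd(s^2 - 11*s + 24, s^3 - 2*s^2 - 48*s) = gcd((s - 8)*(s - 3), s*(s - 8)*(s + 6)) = s - 8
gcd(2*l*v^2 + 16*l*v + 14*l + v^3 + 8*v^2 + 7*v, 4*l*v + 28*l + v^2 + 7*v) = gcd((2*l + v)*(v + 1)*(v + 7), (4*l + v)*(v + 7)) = v + 7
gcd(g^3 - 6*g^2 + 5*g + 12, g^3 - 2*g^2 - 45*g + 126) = g - 3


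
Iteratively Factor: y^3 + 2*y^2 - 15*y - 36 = (y - 4)*(y^2 + 6*y + 9) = (y - 4)*(y + 3)*(y + 3)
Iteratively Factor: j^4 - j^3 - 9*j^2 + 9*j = (j + 3)*(j^3 - 4*j^2 + 3*j) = (j - 3)*(j + 3)*(j^2 - j) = (j - 3)*(j - 1)*(j + 3)*(j)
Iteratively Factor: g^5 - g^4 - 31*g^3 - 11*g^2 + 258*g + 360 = (g - 5)*(g^4 + 4*g^3 - 11*g^2 - 66*g - 72) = (g - 5)*(g + 3)*(g^3 + g^2 - 14*g - 24) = (g - 5)*(g + 2)*(g + 3)*(g^2 - g - 12) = (g - 5)*(g - 4)*(g + 2)*(g + 3)*(g + 3)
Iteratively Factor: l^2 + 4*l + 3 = (l + 1)*(l + 3)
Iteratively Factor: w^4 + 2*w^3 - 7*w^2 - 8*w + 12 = (w - 1)*(w^3 + 3*w^2 - 4*w - 12) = (w - 1)*(w + 2)*(w^2 + w - 6) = (w - 2)*(w - 1)*(w + 2)*(w + 3)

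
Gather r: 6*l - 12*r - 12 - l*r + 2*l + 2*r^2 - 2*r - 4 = 8*l + 2*r^2 + r*(-l - 14) - 16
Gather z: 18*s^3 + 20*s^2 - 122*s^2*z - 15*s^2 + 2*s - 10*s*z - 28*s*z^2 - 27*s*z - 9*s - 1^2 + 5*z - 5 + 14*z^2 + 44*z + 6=18*s^3 + 5*s^2 - 7*s + z^2*(14 - 28*s) + z*(-122*s^2 - 37*s + 49)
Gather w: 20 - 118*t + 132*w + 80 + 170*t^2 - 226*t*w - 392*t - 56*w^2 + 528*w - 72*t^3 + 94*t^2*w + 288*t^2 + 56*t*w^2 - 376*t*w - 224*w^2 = -72*t^3 + 458*t^2 - 510*t + w^2*(56*t - 280) + w*(94*t^2 - 602*t + 660) + 100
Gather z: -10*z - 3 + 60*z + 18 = 50*z + 15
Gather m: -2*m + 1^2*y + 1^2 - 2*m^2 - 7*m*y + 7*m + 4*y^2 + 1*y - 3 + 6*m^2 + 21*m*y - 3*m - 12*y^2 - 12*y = 4*m^2 + m*(14*y + 2) - 8*y^2 - 10*y - 2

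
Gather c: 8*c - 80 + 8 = 8*c - 72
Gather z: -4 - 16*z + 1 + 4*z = -12*z - 3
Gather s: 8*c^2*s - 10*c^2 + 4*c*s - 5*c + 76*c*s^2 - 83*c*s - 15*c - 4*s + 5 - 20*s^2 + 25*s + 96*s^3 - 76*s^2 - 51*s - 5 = -10*c^2 - 20*c + 96*s^3 + s^2*(76*c - 96) + s*(8*c^2 - 79*c - 30)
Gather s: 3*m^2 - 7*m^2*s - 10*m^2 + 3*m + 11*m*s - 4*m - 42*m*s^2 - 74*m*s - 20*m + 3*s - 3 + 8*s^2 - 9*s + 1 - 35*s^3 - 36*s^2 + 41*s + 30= -7*m^2 - 21*m - 35*s^3 + s^2*(-42*m - 28) + s*(-7*m^2 - 63*m + 35) + 28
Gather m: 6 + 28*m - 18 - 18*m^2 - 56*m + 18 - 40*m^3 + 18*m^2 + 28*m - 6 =-40*m^3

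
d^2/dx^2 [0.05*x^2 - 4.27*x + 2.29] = 0.100000000000000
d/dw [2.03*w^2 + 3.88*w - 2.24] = 4.06*w + 3.88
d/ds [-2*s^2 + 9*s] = 9 - 4*s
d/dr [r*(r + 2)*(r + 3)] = 3*r^2 + 10*r + 6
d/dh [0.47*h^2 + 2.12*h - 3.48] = 0.94*h + 2.12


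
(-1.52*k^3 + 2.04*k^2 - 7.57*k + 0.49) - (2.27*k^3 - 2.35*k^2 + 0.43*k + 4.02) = -3.79*k^3 + 4.39*k^2 - 8.0*k - 3.53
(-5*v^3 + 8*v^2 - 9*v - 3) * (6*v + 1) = -30*v^4 + 43*v^3 - 46*v^2 - 27*v - 3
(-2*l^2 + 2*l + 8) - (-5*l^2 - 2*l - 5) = 3*l^2 + 4*l + 13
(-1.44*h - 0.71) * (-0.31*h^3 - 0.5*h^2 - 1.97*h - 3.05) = 0.4464*h^4 + 0.9401*h^3 + 3.1918*h^2 + 5.7907*h + 2.1655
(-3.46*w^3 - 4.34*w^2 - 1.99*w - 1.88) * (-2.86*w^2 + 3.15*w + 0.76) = 9.8956*w^5 + 1.5134*w^4 - 10.6092*w^3 - 4.1901*w^2 - 7.4344*w - 1.4288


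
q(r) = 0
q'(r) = 0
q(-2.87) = 0.00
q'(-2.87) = 0.00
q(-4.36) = 0.00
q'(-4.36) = 0.00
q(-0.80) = 0.00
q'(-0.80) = 0.00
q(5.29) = 0.00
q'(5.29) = 0.00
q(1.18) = 0.00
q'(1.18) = 0.00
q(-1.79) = 0.00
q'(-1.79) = 0.00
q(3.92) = 0.00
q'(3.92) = 0.00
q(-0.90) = 0.00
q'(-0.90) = 0.00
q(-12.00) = 0.00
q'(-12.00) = 0.00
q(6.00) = 0.00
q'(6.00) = 0.00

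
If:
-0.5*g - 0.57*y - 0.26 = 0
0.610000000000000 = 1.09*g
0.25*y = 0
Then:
No Solution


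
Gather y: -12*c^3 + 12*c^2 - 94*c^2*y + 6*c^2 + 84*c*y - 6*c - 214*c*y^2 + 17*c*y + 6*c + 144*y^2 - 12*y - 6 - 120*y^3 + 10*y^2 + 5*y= -12*c^3 + 18*c^2 - 120*y^3 + y^2*(154 - 214*c) + y*(-94*c^2 + 101*c - 7) - 6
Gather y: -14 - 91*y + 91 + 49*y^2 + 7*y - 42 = 49*y^2 - 84*y + 35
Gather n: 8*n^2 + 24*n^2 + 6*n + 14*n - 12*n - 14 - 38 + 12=32*n^2 + 8*n - 40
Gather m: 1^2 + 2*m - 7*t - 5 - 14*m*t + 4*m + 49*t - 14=m*(6 - 14*t) + 42*t - 18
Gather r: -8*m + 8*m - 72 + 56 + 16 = 0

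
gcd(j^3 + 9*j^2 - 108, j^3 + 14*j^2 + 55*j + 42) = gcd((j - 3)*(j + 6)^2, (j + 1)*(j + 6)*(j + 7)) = j + 6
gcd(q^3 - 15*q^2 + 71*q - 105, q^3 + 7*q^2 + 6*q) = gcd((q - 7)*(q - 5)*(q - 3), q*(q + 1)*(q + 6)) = 1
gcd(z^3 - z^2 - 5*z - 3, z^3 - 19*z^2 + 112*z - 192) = z - 3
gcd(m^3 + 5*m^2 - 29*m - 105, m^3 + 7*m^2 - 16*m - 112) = m + 7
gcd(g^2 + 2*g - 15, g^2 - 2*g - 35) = g + 5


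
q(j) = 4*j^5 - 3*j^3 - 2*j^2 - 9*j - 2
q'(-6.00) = 25611.00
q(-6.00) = -30476.00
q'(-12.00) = 413463.00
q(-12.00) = -990326.00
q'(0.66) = -11.77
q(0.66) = -9.17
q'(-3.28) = 2222.16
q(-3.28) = -1406.68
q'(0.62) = -11.98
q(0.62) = -8.70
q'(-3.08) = 1717.78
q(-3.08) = -1014.30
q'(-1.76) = 162.06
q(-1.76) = -43.55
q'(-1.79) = 174.65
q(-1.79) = -48.60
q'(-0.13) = -8.63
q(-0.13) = -0.86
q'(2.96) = 1435.62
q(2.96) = 784.94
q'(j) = 20*j^4 - 9*j^2 - 4*j - 9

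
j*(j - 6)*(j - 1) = j^3 - 7*j^2 + 6*j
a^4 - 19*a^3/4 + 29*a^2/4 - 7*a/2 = a*(a - 2)*(a - 7/4)*(a - 1)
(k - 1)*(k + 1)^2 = k^3 + k^2 - k - 1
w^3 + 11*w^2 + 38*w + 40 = (w + 2)*(w + 4)*(w + 5)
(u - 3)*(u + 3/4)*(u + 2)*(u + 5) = u^4 + 19*u^3/4 - 8*u^2 - 153*u/4 - 45/2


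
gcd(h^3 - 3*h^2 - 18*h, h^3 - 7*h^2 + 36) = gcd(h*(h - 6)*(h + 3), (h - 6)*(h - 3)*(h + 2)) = h - 6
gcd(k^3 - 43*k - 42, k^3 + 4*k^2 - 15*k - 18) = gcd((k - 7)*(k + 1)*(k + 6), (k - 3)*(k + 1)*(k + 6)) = k^2 + 7*k + 6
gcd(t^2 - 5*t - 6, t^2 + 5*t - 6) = 1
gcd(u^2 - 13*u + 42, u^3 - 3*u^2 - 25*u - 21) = u - 7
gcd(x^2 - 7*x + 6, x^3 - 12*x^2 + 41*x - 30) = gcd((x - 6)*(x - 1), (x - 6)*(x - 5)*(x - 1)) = x^2 - 7*x + 6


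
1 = 1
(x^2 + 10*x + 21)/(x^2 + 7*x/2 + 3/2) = 2*(x + 7)/(2*x + 1)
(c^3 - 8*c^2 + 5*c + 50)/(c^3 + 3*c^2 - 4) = (c^2 - 10*c + 25)/(c^2 + c - 2)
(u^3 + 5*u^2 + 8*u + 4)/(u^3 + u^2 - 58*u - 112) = (u^2 + 3*u + 2)/(u^2 - u - 56)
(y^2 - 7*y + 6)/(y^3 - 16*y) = (y^2 - 7*y + 6)/(y*(y^2 - 16))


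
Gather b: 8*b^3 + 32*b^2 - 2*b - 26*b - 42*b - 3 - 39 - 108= 8*b^3 + 32*b^2 - 70*b - 150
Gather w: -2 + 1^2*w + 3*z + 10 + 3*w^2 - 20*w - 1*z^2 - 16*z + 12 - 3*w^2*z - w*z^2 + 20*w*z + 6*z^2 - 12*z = w^2*(3 - 3*z) + w*(-z^2 + 20*z - 19) + 5*z^2 - 25*z + 20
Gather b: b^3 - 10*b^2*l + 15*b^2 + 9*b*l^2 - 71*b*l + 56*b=b^3 + b^2*(15 - 10*l) + b*(9*l^2 - 71*l + 56)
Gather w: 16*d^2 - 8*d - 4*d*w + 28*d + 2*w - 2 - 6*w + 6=16*d^2 + 20*d + w*(-4*d - 4) + 4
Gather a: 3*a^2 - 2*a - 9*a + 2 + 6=3*a^2 - 11*a + 8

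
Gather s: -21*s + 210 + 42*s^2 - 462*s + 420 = 42*s^2 - 483*s + 630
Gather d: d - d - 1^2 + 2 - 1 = 0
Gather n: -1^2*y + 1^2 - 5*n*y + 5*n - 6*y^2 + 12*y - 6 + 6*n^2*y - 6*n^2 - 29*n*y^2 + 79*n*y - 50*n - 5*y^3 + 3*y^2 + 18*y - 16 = n^2*(6*y - 6) + n*(-29*y^2 + 74*y - 45) - 5*y^3 - 3*y^2 + 29*y - 21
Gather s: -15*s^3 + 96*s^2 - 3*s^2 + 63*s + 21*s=-15*s^3 + 93*s^2 + 84*s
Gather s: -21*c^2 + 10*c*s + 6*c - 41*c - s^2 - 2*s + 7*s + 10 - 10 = -21*c^2 - 35*c - s^2 + s*(10*c + 5)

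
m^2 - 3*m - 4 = (m - 4)*(m + 1)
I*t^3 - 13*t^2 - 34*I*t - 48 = (t + 6*I)*(t + 8*I)*(I*t + 1)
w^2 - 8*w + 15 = (w - 5)*(w - 3)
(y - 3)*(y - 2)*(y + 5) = y^3 - 19*y + 30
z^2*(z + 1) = z^3 + z^2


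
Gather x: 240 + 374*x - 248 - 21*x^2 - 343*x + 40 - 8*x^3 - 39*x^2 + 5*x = -8*x^3 - 60*x^2 + 36*x + 32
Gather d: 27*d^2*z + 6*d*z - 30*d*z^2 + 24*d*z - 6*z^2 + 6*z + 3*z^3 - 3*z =27*d^2*z + d*(-30*z^2 + 30*z) + 3*z^3 - 6*z^2 + 3*z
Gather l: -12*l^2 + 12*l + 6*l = -12*l^2 + 18*l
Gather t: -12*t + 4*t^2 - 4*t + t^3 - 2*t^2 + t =t^3 + 2*t^2 - 15*t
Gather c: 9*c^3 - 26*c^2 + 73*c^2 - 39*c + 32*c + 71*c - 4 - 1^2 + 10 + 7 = 9*c^3 + 47*c^2 + 64*c + 12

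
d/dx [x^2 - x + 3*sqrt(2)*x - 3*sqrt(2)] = 2*x - 1 + 3*sqrt(2)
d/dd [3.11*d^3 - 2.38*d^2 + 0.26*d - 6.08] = 9.33*d^2 - 4.76*d + 0.26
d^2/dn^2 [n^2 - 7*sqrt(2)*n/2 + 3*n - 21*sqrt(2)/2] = 2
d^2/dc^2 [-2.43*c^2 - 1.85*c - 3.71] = -4.86000000000000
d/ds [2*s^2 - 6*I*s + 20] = 4*s - 6*I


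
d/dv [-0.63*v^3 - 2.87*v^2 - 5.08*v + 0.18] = -1.89*v^2 - 5.74*v - 5.08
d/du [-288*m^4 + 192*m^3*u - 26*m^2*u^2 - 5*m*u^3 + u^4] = 192*m^3 - 52*m^2*u - 15*m*u^2 + 4*u^3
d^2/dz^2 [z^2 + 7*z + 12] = 2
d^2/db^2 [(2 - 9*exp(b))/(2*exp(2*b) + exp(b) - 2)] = (-36*exp(4*b) + 50*exp(3*b) - 204*exp(2*b) + 16*exp(b) - 32)*exp(b)/(8*exp(6*b) + 12*exp(5*b) - 18*exp(4*b) - 23*exp(3*b) + 18*exp(2*b) + 12*exp(b) - 8)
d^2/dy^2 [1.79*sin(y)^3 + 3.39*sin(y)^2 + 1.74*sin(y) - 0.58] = -3.0825*sin(y) + 4.0275*sin(3*y) + 6.78*cos(2*y)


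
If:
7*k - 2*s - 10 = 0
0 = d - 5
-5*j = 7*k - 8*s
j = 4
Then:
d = 5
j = 4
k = 20/7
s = 5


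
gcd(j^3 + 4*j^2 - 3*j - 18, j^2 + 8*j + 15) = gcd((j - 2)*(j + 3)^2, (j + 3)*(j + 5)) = j + 3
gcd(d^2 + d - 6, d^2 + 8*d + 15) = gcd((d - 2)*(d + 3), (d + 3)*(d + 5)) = d + 3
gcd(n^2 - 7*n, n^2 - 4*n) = n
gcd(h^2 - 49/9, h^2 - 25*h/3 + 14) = h - 7/3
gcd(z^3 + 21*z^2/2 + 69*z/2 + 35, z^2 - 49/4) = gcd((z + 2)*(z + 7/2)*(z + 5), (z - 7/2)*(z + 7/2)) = z + 7/2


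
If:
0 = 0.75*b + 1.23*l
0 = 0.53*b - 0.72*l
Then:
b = 0.00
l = 0.00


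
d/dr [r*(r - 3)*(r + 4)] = 3*r^2 + 2*r - 12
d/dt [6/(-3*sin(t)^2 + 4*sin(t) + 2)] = 12*(3*sin(t) - 2)*cos(t)/(-3*sin(t)^2 + 4*sin(t) + 2)^2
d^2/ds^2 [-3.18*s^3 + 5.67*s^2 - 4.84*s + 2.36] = 11.34 - 19.08*s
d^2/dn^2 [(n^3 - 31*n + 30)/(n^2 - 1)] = -60/(n^3 + 3*n^2 + 3*n + 1)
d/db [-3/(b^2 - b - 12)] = 3*(2*b - 1)/(-b^2 + b + 12)^2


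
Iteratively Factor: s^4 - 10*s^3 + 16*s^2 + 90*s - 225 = (s - 5)*(s^3 - 5*s^2 - 9*s + 45) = (s - 5)*(s + 3)*(s^2 - 8*s + 15) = (s - 5)*(s - 3)*(s + 3)*(s - 5)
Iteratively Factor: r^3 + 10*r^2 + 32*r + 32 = (r + 4)*(r^2 + 6*r + 8) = (r + 4)^2*(r + 2)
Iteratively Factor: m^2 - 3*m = (m - 3)*(m)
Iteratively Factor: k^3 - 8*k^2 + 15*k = (k - 5)*(k^2 - 3*k) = (k - 5)*(k - 3)*(k)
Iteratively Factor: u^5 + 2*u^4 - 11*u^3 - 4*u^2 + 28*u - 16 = (u - 1)*(u^4 + 3*u^3 - 8*u^2 - 12*u + 16) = (u - 2)*(u - 1)*(u^3 + 5*u^2 + 2*u - 8) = (u - 2)*(u - 1)^2*(u^2 + 6*u + 8) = (u - 2)*(u - 1)^2*(u + 4)*(u + 2)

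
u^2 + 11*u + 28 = (u + 4)*(u + 7)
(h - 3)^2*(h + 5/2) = h^3 - 7*h^2/2 - 6*h + 45/2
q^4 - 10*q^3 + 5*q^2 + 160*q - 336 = (q - 7)*(q - 4)*(q - 3)*(q + 4)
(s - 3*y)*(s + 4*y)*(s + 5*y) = s^3 + 6*s^2*y - 7*s*y^2 - 60*y^3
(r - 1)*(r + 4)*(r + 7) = r^3 + 10*r^2 + 17*r - 28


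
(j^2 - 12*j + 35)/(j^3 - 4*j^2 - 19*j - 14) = (j - 5)/(j^2 + 3*j + 2)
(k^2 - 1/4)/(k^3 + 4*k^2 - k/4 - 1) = 1/(k + 4)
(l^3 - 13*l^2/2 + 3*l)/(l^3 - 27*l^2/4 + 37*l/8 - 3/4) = 4*l/(4*l - 1)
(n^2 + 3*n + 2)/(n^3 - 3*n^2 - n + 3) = (n + 2)/(n^2 - 4*n + 3)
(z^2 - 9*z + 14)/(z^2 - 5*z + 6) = (z - 7)/(z - 3)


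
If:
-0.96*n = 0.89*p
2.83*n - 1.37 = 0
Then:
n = 0.48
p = -0.52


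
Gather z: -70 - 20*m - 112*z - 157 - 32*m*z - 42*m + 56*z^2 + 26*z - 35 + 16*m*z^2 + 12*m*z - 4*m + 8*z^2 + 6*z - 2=-66*m + z^2*(16*m + 64) + z*(-20*m - 80) - 264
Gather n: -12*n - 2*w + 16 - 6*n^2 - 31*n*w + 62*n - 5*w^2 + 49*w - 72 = -6*n^2 + n*(50 - 31*w) - 5*w^2 + 47*w - 56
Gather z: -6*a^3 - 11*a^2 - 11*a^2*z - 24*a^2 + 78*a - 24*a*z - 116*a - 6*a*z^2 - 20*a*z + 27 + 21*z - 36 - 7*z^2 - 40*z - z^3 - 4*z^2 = -6*a^3 - 35*a^2 - 38*a - z^3 + z^2*(-6*a - 11) + z*(-11*a^2 - 44*a - 19) - 9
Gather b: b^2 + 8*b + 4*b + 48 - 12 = b^2 + 12*b + 36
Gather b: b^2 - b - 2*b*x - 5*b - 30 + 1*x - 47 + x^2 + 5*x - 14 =b^2 + b*(-2*x - 6) + x^2 + 6*x - 91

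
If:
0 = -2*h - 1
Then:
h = -1/2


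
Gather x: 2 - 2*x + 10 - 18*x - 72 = -20*x - 60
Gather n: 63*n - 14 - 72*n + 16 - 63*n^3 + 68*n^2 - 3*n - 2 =-63*n^3 + 68*n^2 - 12*n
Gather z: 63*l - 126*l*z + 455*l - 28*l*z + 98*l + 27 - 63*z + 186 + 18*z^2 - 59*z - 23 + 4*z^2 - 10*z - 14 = 616*l + 22*z^2 + z*(-154*l - 132) + 176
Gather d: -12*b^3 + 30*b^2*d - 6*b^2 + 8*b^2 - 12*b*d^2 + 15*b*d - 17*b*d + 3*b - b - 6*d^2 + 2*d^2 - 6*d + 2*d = -12*b^3 + 2*b^2 + 2*b + d^2*(-12*b - 4) + d*(30*b^2 - 2*b - 4)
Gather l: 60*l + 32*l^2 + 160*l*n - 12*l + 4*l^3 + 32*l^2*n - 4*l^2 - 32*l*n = 4*l^3 + l^2*(32*n + 28) + l*(128*n + 48)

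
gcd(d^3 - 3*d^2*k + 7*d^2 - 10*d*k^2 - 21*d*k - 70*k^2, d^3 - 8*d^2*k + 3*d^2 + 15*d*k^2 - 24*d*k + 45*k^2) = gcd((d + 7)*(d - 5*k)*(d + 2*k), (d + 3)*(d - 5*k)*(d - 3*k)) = d - 5*k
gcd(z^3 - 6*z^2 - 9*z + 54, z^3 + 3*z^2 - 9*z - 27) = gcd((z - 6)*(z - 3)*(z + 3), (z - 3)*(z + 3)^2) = z^2 - 9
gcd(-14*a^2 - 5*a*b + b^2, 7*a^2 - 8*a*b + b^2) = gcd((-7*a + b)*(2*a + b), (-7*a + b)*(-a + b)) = 7*a - b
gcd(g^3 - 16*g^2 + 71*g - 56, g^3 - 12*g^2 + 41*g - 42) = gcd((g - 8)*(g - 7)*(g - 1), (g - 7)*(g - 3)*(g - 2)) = g - 7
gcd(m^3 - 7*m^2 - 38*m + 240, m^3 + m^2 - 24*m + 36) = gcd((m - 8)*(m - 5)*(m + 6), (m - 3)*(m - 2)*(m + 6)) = m + 6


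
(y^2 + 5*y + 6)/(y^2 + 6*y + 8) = (y + 3)/(y + 4)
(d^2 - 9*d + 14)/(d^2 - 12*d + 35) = (d - 2)/(d - 5)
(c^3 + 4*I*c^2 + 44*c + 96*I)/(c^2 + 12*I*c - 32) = (c^2 - 4*I*c + 12)/(c + 4*I)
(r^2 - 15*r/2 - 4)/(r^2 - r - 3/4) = 2*(r - 8)/(2*r - 3)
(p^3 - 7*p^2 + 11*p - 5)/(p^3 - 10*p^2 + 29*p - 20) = (p - 1)/(p - 4)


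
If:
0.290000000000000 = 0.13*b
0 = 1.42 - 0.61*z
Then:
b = 2.23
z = 2.33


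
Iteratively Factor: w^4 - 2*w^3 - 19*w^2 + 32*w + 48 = (w - 3)*(w^3 + w^2 - 16*w - 16) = (w - 3)*(w + 1)*(w^2 - 16) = (w - 4)*(w - 3)*(w + 1)*(w + 4)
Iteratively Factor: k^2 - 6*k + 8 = (k - 2)*(k - 4)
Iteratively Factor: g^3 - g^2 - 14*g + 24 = (g - 2)*(g^2 + g - 12) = (g - 3)*(g - 2)*(g + 4)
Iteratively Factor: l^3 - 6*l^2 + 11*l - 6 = (l - 1)*(l^2 - 5*l + 6) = (l - 3)*(l - 1)*(l - 2)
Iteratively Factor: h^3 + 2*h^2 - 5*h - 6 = (h + 1)*(h^2 + h - 6) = (h - 2)*(h + 1)*(h + 3)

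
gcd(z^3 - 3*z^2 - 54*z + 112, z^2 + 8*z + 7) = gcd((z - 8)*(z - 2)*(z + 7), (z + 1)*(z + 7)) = z + 7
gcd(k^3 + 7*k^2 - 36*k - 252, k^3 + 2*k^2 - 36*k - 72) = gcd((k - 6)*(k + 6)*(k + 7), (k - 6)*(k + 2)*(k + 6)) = k^2 - 36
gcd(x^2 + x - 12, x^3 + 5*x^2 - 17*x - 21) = x - 3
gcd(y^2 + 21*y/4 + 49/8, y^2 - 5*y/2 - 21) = y + 7/2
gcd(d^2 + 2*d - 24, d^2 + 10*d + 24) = d + 6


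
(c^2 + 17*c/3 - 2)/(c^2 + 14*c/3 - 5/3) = (c + 6)/(c + 5)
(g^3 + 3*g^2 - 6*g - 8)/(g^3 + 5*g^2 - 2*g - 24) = (g + 1)/(g + 3)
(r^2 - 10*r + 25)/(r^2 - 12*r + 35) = (r - 5)/(r - 7)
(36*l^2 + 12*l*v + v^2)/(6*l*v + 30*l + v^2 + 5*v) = (6*l + v)/(v + 5)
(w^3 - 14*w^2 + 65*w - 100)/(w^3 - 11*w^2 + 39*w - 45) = (w^2 - 9*w + 20)/(w^2 - 6*w + 9)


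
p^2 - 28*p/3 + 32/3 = (p - 8)*(p - 4/3)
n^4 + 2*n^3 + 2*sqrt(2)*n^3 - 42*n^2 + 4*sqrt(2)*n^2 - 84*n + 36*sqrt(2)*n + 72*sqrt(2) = (n + 2)*(n - 3*sqrt(2))*(n - sqrt(2))*(n + 6*sqrt(2))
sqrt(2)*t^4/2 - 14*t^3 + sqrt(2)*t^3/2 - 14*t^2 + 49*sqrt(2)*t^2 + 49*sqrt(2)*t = t*(t - 7*sqrt(2))^2*(sqrt(2)*t/2 + sqrt(2)/2)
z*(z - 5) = z^2 - 5*z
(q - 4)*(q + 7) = q^2 + 3*q - 28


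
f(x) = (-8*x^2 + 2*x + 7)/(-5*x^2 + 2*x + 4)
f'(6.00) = -0.00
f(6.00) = 1.64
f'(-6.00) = -0.00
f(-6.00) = 1.56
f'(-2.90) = -0.04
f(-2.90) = 1.51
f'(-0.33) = -1.10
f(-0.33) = 1.96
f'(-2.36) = -0.07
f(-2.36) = 1.48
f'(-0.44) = -2.12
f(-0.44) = 2.12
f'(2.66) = -0.05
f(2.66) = 1.70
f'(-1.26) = -0.55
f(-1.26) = 1.27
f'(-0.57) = -7.45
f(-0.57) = 2.64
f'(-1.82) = -0.14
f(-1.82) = 1.43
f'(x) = (2 - 16*x)/(-5*x^2 + 2*x + 4) + (10*x - 2)*(-8*x^2 + 2*x + 7)/(-5*x^2 + 2*x + 4)^2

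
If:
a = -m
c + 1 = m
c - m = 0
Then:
No Solution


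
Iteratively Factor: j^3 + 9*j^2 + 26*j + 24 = (j + 2)*(j^2 + 7*j + 12) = (j + 2)*(j + 4)*(j + 3)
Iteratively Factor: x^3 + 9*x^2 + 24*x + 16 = (x + 1)*(x^2 + 8*x + 16) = (x + 1)*(x + 4)*(x + 4)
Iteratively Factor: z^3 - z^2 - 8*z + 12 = (z - 2)*(z^2 + z - 6) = (z - 2)*(z + 3)*(z - 2)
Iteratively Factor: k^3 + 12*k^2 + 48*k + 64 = (k + 4)*(k^2 + 8*k + 16) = (k + 4)^2*(k + 4)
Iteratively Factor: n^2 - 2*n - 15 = (n + 3)*(n - 5)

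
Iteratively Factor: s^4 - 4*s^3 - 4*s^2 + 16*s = (s)*(s^3 - 4*s^2 - 4*s + 16) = s*(s + 2)*(s^2 - 6*s + 8) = s*(s - 4)*(s + 2)*(s - 2)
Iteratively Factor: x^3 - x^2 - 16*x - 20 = (x + 2)*(x^2 - 3*x - 10) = (x + 2)^2*(x - 5)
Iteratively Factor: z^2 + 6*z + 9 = (z + 3)*(z + 3)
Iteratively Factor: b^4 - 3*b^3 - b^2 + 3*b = (b - 1)*(b^3 - 2*b^2 - 3*b) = (b - 3)*(b - 1)*(b^2 + b) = b*(b - 3)*(b - 1)*(b + 1)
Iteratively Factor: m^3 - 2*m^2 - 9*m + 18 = (m - 3)*(m^2 + m - 6) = (m - 3)*(m + 3)*(m - 2)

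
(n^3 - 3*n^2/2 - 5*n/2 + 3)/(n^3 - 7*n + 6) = (n + 3/2)/(n + 3)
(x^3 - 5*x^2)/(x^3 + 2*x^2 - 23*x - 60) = x^2/(x^2 + 7*x + 12)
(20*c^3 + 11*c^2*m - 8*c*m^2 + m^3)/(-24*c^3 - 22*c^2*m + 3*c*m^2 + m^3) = (-5*c + m)/(6*c + m)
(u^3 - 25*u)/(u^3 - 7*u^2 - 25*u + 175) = u/(u - 7)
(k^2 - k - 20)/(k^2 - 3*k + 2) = (k^2 - k - 20)/(k^2 - 3*k + 2)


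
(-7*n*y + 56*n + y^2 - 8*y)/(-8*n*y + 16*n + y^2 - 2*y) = (7*n*y - 56*n - y^2 + 8*y)/(8*n*y - 16*n - y^2 + 2*y)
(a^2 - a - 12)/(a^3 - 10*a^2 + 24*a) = (a + 3)/(a*(a - 6))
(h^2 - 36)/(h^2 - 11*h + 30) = (h + 6)/(h - 5)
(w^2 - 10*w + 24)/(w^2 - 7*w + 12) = (w - 6)/(w - 3)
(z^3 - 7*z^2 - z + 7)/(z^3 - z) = (z - 7)/z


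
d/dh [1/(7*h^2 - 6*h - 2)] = 2*(3 - 7*h)/(-7*h^2 + 6*h + 2)^2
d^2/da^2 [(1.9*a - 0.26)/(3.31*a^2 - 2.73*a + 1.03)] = ((12.0952 - 37.734*a)*(3.31*a^2 - 2.73*a + 1.03) + (1.9*a - 0.26)*(6.62*a - 2.73)*(13.24*a - 5.46))/(3.31*a^2 - 2.73*a + 1.03)^3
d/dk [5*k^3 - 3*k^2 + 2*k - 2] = 15*k^2 - 6*k + 2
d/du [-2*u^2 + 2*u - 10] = 2 - 4*u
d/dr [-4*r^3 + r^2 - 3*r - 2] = -12*r^2 + 2*r - 3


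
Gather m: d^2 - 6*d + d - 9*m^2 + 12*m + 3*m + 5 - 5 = d^2 - 5*d - 9*m^2 + 15*m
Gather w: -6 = -6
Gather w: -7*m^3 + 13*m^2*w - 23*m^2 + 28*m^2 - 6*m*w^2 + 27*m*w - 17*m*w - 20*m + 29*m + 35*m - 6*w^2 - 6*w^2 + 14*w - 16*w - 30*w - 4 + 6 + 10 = -7*m^3 + 5*m^2 + 44*m + w^2*(-6*m - 12) + w*(13*m^2 + 10*m - 32) + 12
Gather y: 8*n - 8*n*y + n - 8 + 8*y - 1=9*n + y*(8 - 8*n) - 9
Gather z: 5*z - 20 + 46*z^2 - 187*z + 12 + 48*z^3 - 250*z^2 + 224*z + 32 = 48*z^3 - 204*z^2 + 42*z + 24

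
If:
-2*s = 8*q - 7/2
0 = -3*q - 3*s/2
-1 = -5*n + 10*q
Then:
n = 39/20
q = 7/8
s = -7/4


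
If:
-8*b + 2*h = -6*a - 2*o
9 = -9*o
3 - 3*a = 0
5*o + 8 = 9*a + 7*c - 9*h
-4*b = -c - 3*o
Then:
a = 1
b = 45/8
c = 51/2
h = 41/2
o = -1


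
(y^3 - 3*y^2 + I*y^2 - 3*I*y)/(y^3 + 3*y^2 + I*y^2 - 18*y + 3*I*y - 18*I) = y/(y + 6)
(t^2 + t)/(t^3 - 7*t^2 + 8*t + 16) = t/(t^2 - 8*t + 16)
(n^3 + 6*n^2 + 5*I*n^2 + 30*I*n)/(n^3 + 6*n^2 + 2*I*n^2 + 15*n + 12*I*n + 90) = n/(n - 3*I)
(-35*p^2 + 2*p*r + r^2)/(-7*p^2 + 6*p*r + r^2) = (5*p - r)/(p - r)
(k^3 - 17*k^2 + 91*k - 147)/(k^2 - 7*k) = k - 10 + 21/k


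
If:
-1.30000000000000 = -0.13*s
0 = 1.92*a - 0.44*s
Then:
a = 2.29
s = 10.00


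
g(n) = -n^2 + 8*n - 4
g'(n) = 8 - 2*n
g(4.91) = 11.17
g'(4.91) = -1.82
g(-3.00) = -37.00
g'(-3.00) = 14.00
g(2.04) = 8.16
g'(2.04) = 3.92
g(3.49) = 11.74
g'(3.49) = 1.02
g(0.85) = 2.08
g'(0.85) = 6.30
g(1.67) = 6.57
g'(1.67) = 4.66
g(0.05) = -3.60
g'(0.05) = 7.90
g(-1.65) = -19.92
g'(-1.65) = 11.30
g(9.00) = -13.00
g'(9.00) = -10.00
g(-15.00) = -349.00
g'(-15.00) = 38.00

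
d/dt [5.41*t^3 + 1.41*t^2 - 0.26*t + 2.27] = 16.23*t^2 + 2.82*t - 0.26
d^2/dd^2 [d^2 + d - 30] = 2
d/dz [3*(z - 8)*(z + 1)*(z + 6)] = 9*z^2 - 6*z - 150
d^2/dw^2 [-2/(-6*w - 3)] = 16/(3*(2*w + 1)^3)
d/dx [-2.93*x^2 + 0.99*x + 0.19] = 0.99 - 5.86*x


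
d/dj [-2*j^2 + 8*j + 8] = 8 - 4*j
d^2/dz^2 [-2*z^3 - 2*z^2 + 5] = -12*z - 4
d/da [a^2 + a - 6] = 2*a + 1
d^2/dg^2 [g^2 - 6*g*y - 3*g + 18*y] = 2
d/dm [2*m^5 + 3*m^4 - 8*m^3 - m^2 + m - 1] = 10*m^4 + 12*m^3 - 24*m^2 - 2*m + 1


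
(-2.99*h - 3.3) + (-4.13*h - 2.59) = -7.12*h - 5.89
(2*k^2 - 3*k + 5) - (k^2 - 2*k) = k^2 - k + 5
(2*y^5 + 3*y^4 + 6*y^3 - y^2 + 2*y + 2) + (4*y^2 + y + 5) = 2*y^5 + 3*y^4 + 6*y^3 + 3*y^2 + 3*y + 7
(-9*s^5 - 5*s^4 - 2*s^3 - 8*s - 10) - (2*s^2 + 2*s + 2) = -9*s^5 - 5*s^4 - 2*s^3 - 2*s^2 - 10*s - 12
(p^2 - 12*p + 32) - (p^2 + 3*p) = 32 - 15*p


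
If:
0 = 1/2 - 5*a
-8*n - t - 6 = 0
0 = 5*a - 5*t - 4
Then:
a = 1/10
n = -53/80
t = -7/10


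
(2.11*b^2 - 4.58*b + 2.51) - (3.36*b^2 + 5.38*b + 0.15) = -1.25*b^2 - 9.96*b + 2.36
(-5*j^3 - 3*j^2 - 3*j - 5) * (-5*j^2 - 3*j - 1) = 25*j^5 + 30*j^4 + 29*j^3 + 37*j^2 + 18*j + 5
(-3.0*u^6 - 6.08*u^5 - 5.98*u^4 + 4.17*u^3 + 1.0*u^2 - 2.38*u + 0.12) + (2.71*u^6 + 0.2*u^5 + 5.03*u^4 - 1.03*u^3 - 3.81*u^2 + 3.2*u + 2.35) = -0.29*u^6 - 5.88*u^5 - 0.95*u^4 + 3.14*u^3 - 2.81*u^2 + 0.82*u + 2.47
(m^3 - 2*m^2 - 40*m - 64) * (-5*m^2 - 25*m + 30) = -5*m^5 - 15*m^4 + 280*m^3 + 1260*m^2 + 400*m - 1920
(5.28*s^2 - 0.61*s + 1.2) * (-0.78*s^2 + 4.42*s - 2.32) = -4.1184*s^4 + 23.8134*s^3 - 15.8818*s^2 + 6.7192*s - 2.784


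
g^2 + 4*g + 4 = (g + 2)^2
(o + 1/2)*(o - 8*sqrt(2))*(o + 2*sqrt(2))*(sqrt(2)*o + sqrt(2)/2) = sqrt(2)*o^4 - 12*o^3 + sqrt(2)*o^3 - 127*sqrt(2)*o^2/4 - 12*o^2 - 32*sqrt(2)*o - 3*o - 8*sqrt(2)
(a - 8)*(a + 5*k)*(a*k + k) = a^3*k + 5*a^2*k^2 - 7*a^2*k - 35*a*k^2 - 8*a*k - 40*k^2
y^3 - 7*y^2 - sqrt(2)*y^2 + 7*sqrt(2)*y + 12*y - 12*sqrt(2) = (y - 4)*(y - 3)*(y - sqrt(2))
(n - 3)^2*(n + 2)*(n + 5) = n^4 + n^3 - 23*n^2 + 3*n + 90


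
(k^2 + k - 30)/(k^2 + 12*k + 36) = (k - 5)/(k + 6)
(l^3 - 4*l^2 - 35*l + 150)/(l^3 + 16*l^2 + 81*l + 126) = (l^2 - 10*l + 25)/(l^2 + 10*l + 21)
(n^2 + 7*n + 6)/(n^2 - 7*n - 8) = (n + 6)/(n - 8)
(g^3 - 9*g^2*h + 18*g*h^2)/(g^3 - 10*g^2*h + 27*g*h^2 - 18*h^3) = g/(g - h)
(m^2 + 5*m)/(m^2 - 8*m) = (m + 5)/(m - 8)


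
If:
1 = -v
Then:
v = -1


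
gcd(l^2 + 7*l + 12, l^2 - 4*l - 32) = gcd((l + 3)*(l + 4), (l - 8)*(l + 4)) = l + 4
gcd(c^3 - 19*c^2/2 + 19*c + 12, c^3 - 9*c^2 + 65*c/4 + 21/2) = c^2 - 11*c/2 - 3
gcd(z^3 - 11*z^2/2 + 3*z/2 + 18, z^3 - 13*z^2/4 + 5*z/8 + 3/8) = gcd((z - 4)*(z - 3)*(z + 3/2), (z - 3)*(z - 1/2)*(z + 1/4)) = z - 3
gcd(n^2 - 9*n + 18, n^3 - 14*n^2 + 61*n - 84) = n - 3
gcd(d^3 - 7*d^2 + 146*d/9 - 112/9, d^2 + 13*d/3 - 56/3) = d - 8/3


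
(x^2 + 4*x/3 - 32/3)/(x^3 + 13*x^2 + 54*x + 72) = (x - 8/3)/(x^2 + 9*x + 18)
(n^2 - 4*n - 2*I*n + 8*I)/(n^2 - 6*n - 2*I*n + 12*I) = (n - 4)/(n - 6)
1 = 1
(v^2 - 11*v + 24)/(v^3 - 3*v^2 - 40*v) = (v - 3)/(v*(v + 5))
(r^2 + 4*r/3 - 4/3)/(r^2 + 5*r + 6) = (r - 2/3)/(r + 3)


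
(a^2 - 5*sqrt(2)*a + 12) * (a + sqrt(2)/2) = a^3 - 9*sqrt(2)*a^2/2 + 7*a + 6*sqrt(2)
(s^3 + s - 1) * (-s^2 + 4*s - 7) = -s^5 + 4*s^4 - 8*s^3 + 5*s^2 - 11*s + 7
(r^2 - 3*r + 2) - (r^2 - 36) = 38 - 3*r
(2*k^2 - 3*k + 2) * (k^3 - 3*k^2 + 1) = 2*k^5 - 9*k^4 + 11*k^3 - 4*k^2 - 3*k + 2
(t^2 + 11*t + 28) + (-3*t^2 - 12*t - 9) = -2*t^2 - t + 19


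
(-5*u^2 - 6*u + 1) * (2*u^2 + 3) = -10*u^4 - 12*u^3 - 13*u^2 - 18*u + 3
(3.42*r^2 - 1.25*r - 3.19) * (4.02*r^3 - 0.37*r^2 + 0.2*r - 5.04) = 13.7484*r^5 - 6.2904*r^4 - 11.6773*r^3 - 16.3065*r^2 + 5.662*r + 16.0776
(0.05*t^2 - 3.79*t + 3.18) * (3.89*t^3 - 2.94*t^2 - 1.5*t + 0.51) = 0.1945*t^5 - 14.8901*t^4 + 23.4378*t^3 - 3.6387*t^2 - 6.7029*t + 1.6218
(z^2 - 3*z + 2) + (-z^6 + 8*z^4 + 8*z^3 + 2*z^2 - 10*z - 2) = -z^6 + 8*z^4 + 8*z^3 + 3*z^2 - 13*z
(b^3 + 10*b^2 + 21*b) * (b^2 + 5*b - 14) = b^5 + 15*b^4 + 57*b^3 - 35*b^2 - 294*b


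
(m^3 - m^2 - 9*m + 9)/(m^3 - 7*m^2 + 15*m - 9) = (m + 3)/(m - 3)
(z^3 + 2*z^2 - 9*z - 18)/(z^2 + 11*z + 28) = (z^3 + 2*z^2 - 9*z - 18)/(z^2 + 11*z + 28)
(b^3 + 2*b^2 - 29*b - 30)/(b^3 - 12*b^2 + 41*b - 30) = (b^2 + 7*b + 6)/(b^2 - 7*b + 6)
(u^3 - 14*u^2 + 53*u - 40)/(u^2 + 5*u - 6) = (u^2 - 13*u + 40)/(u + 6)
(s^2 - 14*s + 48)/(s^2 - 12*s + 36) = (s - 8)/(s - 6)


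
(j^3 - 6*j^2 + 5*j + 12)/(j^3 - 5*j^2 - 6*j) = (j^2 - 7*j + 12)/(j*(j - 6))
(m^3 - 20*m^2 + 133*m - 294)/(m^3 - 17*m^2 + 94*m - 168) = (m - 7)/(m - 4)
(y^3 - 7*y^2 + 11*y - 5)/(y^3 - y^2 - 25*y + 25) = (y - 1)/(y + 5)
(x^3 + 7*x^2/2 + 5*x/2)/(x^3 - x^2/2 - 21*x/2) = (2*x^2 + 7*x + 5)/(2*x^2 - x - 21)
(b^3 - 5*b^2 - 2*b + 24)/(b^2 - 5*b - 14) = (b^2 - 7*b + 12)/(b - 7)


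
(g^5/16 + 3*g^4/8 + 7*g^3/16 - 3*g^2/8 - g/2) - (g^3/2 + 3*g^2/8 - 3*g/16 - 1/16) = g^5/16 + 3*g^4/8 - g^3/16 - 3*g^2/4 - 5*g/16 + 1/16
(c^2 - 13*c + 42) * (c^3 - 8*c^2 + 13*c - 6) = c^5 - 21*c^4 + 159*c^3 - 511*c^2 + 624*c - 252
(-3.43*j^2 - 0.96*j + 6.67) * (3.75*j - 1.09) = -12.8625*j^3 + 0.138700000000001*j^2 + 26.0589*j - 7.2703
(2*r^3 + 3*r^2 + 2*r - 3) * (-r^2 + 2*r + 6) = -2*r^5 + r^4 + 16*r^3 + 25*r^2 + 6*r - 18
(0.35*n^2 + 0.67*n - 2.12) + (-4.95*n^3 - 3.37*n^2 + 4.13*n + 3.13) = -4.95*n^3 - 3.02*n^2 + 4.8*n + 1.01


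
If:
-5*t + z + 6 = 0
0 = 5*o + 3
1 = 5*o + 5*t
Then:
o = -3/5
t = 4/5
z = -2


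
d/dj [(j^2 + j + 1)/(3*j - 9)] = (j^2 - 6*j - 4)/(3*(j^2 - 6*j + 9))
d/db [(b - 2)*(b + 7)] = 2*b + 5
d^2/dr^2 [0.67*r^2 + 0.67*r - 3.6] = 1.34000000000000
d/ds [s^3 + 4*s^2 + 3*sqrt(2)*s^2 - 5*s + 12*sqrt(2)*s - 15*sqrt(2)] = 3*s^2 + 8*s + 6*sqrt(2)*s - 5 + 12*sqrt(2)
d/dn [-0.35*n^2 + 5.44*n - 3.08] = 5.44 - 0.7*n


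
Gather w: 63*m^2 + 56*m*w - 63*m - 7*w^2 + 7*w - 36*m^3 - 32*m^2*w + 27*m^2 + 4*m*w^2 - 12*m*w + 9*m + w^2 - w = -36*m^3 + 90*m^2 - 54*m + w^2*(4*m - 6) + w*(-32*m^2 + 44*m + 6)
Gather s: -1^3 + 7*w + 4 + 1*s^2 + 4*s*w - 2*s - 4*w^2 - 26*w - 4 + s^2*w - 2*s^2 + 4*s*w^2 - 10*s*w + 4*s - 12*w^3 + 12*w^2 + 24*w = s^2*(w - 1) + s*(4*w^2 - 6*w + 2) - 12*w^3 + 8*w^2 + 5*w - 1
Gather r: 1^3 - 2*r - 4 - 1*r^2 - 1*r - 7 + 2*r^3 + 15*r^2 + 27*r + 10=2*r^3 + 14*r^2 + 24*r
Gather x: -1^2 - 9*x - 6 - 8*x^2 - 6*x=-8*x^2 - 15*x - 7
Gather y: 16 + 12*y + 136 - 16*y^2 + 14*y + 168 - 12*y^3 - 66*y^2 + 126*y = -12*y^3 - 82*y^2 + 152*y + 320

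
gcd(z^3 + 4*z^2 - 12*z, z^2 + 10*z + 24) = z + 6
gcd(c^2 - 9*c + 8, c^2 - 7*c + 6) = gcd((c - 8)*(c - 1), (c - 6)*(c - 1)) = c - 1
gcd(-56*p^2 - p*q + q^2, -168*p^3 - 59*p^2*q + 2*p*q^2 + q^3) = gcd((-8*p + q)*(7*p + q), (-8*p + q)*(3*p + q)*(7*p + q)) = 56*p^2 + p*q - q^2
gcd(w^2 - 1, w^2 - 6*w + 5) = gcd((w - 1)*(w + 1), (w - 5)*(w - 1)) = w - 1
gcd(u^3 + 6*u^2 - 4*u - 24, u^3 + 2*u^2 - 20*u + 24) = u^2 + 4*u - 12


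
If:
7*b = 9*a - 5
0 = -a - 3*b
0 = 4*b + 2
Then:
No Solution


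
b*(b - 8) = b^2 - 8*b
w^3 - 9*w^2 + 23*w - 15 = (w - 5)*(w - 3)*(w - 1)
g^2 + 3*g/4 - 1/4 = (g - 1/4)*(g + 1)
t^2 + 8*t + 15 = (t + 3)*(t + 5)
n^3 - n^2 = n^2*(n - 1)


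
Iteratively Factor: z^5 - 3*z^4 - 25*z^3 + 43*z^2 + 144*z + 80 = (z + 1)*(z^4 - 4*z^3 - 21*z^2 + 64*z + 80) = (z + 1)*(z + 4)*(z^3 - 8*z^2 + 11*z + 20) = (z + 1)^2*(z + 4)*(z^2 - 9*z + 20) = (z - 4)*(z + 1)^2*(z + 4)*(z - 5)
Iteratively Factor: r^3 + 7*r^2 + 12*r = (r + 4)*(r^2 + 3*r) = r*(r + 4)*(r + 3)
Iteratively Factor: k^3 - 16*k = (k)*(k^2 - 16) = k*(k - 4)*(k + 4)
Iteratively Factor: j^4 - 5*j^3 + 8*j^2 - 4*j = (j - 2)*(j^3 - 3*j^2 + 2*j) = (j - 2)*(j - 1)*(j^2 - 2*j) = (j - 2)^2*(j - 1)*(j)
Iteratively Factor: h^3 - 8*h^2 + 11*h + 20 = (h - 5)*(h^2 - 3*h - 4) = (h - 5)*(h - 4)*(h + 1)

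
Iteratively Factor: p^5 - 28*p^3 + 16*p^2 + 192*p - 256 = (p - 2)*(p^4 + 2*p^3 - 24*p^2 - 32*p + 128) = (p - 4)*(p - 2)*(p^3 + 6*p^2 - 32) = (p - 4)*(p - 2)*(p + 4)*(p^2 + 2*p - 8) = (p - 4)*(p - 2)^2*(p + 4)*(p + 4)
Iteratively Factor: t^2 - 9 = (t + 3)*(t - 3)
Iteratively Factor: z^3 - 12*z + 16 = (z + 4)*(z^2 - 4*z + 4) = (z - 2)*(z + 4)*(z - 2)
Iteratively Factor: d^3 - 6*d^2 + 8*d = (d)*(d^2 - 6*d + 8) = d*(d - 2)*(d - 4)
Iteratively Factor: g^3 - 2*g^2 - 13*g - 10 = (g - 5)*(g^2 + 3*g + 2) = (g - 5)*(g + 1)*(g + 2)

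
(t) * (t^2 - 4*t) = t^3 - 4*t^2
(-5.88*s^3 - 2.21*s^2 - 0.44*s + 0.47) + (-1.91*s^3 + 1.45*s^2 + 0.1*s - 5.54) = -7.79*s^3 - 0.76*s^2 - 0.34*s - 5.07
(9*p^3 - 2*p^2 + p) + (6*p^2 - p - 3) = 9*p^3 + 4*p^2 - 3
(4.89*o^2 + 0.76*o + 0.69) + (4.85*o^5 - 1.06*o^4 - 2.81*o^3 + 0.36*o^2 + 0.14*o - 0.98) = 4.85*o^5 - 1.06*o^4 - 2.81*o^3 + 5.25*o^2 + 0.9*o - 0.29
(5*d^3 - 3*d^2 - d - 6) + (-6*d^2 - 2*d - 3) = 5*d^3 - 9*d^2 - 3*d - 9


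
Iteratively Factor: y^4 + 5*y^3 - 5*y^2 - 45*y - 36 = (y + 3)*(y^3 + 2*y^2 - 11*y - 12) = (y - 3)*(y + 3)*(y^2 + 5*y + 4) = (y - 3)*(y + 1)*(y + 3)*(y + 4)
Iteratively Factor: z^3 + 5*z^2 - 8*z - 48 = (z - 3)*(z^2 + 8*z + 16) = (z - 3)*(z + 4)*(z + 4)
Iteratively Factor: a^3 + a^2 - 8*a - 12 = (a + 2)*(a^2 - a - 6) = (a + 2)^2*(a - 3)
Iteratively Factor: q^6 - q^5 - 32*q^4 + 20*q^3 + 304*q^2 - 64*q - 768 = (q + 4)*(q^5 - 5*q^4 - 12*q^3 + 68*q^2 + 32*q - 192) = (q - 4)*(q + 4)*(q^4 - q^3 - 16*q^2 + 4*q + 48) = (q - 4)^2*(q + 4)*(q^3 + 3*q^2 - 4*q - 12) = (q - 4)^2*(q - 2)*(q + 4)*(q^2 + 5*q + 6) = (q - 4)^2*(q - 2)*(q + 2)*(q + 4)*(q + 3)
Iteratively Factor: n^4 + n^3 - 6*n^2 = (n)*(n^3 + n^2 - 6*n) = n*(n - 2)*(n^2 + 3*n) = n*(n - 2)*(n + 3)*(n)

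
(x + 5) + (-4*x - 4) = 1 - 3*x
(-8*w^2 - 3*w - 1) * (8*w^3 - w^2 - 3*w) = -64*w^5 - 16*w^4 + 19*w^3 + 10*w^2 + 3*w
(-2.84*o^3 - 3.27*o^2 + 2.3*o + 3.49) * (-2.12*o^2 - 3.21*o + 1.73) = 6.0208*o^5 + 16.0488*o^4 + 0.707500000000001*o^3 - 20.4389*o^2 - 7.2239*o + 6.0377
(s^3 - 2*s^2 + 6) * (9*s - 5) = 9*s^4 - 23*s^3 + 10*s^2 + 54*s - 30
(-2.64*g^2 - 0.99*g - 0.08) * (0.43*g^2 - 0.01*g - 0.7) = -1.1352*g^4 - 0.3993*g^3 + 1.8235*g^2 + 0.6938*g + 0.056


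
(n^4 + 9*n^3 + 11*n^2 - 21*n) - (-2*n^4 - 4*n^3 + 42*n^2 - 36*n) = 3*n^4 + 13*n^3 - 31*n^2 + 15*n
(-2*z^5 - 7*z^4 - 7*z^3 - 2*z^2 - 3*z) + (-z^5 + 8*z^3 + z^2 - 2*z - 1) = -3*z^5 - 7*z^4 + z^3 - z^2 - 5*z - 1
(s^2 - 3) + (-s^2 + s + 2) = s - 1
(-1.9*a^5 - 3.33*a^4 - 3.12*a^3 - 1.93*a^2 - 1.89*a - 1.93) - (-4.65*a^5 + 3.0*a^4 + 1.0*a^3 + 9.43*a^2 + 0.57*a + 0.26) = 2.75*a^5 - 6.33*a^4 - 4.12*a^3 - 11.36*a^2 - 2.46*a - 2.19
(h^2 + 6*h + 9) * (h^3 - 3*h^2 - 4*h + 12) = h^5 + 3*h^4 - 13*h^3 - 39*h^2 + 36*h + 108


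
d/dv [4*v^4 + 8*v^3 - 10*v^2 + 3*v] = 16*v^3 + 24*v^2 - 20*v + 3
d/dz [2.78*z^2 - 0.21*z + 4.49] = 5.56*z - 0.21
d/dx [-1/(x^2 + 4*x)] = 2*(x + 2)/(x^2*(x + 4)^2)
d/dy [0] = 0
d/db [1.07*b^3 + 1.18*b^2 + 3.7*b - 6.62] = 3.21*b^2 + 2.36*b + 3.7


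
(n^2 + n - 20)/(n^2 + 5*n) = (n - 4)/n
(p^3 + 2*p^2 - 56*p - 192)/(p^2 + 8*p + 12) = (p^2 - 4*p - 32)/(p + 2)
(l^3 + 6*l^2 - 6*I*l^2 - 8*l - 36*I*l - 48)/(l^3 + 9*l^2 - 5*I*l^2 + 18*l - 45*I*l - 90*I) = (l^2 - 6*I*l - 8)/(l^2 + l*(3 - 5*I) - 15*I)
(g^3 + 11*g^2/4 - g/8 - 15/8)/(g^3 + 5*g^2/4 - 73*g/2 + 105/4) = (2*g^2 + 7*g + 5)/(2*(g^2 + 2*g - 35))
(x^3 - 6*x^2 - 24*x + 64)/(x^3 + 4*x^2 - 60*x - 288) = (x^2 + 2*x - 8)/(x^2 + 12*x + 36)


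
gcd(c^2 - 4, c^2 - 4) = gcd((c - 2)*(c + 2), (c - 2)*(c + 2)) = c^2 - 4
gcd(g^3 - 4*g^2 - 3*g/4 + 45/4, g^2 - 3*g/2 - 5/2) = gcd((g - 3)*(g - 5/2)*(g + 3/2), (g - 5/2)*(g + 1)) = g - 5/2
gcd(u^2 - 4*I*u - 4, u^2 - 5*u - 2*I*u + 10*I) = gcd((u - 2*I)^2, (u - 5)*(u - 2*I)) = u - 2*I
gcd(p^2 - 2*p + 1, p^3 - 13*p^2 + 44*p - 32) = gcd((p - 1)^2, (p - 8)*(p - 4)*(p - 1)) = p - 1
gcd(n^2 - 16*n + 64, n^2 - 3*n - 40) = n - 8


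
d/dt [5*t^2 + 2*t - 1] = 10*t + 2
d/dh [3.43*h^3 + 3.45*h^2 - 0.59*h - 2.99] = 10.29*h^2 + 6.9*h - 0.59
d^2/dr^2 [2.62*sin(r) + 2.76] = -2.62*sin(r)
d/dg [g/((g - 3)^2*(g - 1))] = (-g*(g - 3) - 2*g*(g - 1) + (g - 3)*(g - 1))/((g - 3)^3*(g - 1)^2)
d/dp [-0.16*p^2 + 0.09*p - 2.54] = 0.09 - 0.32*p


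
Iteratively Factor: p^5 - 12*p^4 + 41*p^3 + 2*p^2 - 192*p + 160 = (p - 5)*(p^4 - 7*p^3 + 6*p^2 + 32*p - 32) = (p - 5)*(p - 1)*(p^3 - 6*p^2 + 32) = (p - 5)*(p - 4)*(p - 1)*(p^2 - 2*p - 8) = (p - 5)*(p - 4)^2*(p - 1)*(p + 2)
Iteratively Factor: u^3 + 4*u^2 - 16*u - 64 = (u + 4)*(u^2 - 16) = (u - 4)*(u + 4)*(u + 4)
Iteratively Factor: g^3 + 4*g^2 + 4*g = (g + 2)*(g^2 + 2*g) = g*(g + 2)*(g + 2)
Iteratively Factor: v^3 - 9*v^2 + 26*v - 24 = (v - 2)*(v^2 - 7*v + 12) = (v - 4)*(v - 2)*(v - 3)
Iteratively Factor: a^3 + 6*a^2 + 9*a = (a)*(a^2 + 6*a + 9) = a*(a + 3)*(a + 3)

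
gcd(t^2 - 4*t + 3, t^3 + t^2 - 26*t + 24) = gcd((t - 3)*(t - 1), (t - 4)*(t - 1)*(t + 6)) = t - 1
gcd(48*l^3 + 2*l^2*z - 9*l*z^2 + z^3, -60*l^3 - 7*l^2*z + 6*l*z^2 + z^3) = -3*l + z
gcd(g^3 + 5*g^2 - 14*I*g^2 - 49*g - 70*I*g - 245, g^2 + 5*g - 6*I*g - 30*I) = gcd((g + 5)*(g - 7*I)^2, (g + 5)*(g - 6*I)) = g + 5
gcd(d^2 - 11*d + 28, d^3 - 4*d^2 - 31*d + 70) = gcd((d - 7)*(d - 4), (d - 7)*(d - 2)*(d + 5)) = d - 7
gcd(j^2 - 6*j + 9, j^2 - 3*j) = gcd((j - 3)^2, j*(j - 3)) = j - 3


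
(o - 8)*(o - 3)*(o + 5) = o^3 - 6*o^2 - 31*o + 120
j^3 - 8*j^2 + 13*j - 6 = (j - 6)*(j - 1)^2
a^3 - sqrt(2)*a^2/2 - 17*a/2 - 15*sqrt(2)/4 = (a - 5*sqrt(2)/2)*(a + sqrt(2)/2)*(a + 3*sqrt(2)/2)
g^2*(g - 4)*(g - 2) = g^4 - 6*g^3 + 8*g^2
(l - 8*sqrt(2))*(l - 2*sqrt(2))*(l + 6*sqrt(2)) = l^3 - 4*sqrt(2)*l^2 - 88*l + 192*sqrt(2)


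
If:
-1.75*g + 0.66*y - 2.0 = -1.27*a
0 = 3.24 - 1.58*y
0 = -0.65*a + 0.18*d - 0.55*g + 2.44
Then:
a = 1.37795275590551*g + 0.509119904315758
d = 8.03149606299213*g - 11.7170670121931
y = 2.05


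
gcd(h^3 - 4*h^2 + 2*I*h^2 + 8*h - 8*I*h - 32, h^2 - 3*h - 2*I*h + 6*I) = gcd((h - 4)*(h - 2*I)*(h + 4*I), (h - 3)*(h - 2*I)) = h - 2*I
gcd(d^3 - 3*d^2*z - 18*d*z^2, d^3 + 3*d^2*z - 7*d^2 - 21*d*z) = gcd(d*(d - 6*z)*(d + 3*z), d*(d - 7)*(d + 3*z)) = d^2 + 3*d*z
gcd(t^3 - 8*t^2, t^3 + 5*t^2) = t^2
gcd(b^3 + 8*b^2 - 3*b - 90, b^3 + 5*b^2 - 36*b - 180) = b^2 + 11*b + 30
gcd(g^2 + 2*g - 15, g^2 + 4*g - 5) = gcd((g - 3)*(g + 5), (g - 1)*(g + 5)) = g + 5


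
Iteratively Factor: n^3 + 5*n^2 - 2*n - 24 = (n - 2)*(n^2 + 7*n + 12) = (n - 2)*(n + 3)*(n + 4)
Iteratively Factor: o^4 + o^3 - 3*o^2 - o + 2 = (o + 1)*(o^3 - 3*o + 2) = (o - 1)*(o + 1)*(o^2 + o - 2) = (o - 1)*(o + 1)*(o + 2)*(o - 1)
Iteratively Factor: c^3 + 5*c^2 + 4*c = (c + 4)*(c^2 + c) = c*(c + 4)*(c + 1)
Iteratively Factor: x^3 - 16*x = (x + 4)*(x^2 - 4*x) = (x - 4)*(x + 4)*(x)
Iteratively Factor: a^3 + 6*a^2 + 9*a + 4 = (a + 1)*(a^2 + 5*a + 4) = (a + 1)*(a + 4)*(a + 1)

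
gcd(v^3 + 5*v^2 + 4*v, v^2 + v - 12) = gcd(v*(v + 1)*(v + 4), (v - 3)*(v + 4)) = v + 4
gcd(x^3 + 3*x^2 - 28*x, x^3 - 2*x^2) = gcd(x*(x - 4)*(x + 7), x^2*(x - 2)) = x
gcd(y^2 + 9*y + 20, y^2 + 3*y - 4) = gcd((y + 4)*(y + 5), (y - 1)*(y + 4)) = y + 4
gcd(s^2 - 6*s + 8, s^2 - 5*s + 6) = s - 2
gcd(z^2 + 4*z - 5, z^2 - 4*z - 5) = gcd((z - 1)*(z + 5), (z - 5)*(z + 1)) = 1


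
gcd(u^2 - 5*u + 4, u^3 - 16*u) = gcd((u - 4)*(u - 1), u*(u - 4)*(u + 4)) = u - 4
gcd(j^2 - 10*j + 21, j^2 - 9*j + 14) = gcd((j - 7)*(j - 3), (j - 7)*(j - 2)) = j - 7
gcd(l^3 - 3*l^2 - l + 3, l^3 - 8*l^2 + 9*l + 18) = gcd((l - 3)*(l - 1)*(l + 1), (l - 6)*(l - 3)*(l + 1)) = l^2 - 2*l - 3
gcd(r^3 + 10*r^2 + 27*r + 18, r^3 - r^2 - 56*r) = 1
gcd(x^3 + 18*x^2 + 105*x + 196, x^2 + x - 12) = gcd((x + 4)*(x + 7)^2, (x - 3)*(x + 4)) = x + 4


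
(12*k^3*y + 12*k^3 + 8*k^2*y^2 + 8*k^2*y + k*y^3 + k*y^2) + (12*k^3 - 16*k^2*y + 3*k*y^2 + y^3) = 12*k^3*y + 24*k^3 + 8*k^2*y^2 - 8*k^2*y + k*y^3 + 4*k*y^2 + y^3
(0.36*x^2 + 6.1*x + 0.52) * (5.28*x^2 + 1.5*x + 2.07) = 1.9008*x^4 + 32.748*x^3 + 12.6408*x^2 + 13.407*x + 1.0764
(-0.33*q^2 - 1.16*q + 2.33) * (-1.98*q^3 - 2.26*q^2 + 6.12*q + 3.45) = 0.6534*q^5 + 3.0426*q^4 - 4.0114*q^3 - 13.5035*q^2 + 10.2576*q + 8.0385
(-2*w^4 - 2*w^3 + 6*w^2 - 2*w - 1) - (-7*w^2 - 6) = -2*w^4 - 2*w^3 + 13*w^2 - 2*w + 5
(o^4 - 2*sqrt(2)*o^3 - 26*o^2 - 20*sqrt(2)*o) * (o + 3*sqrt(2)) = o^5 + sqrt(2)*o^4 - 38*o^3 - 98*sqrt(2)*o^2 - 120*o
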